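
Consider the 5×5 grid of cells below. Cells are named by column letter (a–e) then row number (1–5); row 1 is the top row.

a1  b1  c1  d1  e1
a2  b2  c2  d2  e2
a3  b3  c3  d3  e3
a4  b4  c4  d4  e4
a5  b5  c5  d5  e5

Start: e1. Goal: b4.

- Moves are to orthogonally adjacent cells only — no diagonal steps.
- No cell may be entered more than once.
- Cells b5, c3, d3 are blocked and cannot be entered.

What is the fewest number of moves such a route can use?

The Manhattan distance from e1 to b4 is |1−4| + |5−2| = 6, so at least 6 moves are needed.
A route of 6 moves achieves this: e1 → e2 → e3 → e4 → d4 → c4 → b4.
Since 6 matches the lower bound, it is optimal.

6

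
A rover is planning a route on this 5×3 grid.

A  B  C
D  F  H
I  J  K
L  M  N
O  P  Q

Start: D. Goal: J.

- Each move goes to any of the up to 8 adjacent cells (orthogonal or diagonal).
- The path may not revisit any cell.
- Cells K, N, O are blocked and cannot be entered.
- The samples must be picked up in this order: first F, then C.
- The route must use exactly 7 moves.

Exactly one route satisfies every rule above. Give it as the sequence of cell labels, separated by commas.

D, I, F, A, B, C, H, J

The waypoints must appear in the order F, C, with no cell reused.
Route from D: down 1 to I, up-right 1 to F, up-left 1 to A, right 2 to C, down 1 to H, down-left 1 to J — 7 moves in all.
Check: order respected (F at step 2, C at step 5); 7 moves as required.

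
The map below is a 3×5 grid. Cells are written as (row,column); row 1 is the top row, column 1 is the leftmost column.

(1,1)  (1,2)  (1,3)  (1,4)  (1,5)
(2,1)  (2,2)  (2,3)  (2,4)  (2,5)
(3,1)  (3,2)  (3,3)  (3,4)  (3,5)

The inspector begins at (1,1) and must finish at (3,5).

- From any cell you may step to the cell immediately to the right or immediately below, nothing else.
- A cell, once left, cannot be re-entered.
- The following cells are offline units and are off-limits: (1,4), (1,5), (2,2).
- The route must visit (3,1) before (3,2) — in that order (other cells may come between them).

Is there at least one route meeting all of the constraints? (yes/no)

One route that works: (1,1) → (2,1) → (3,1) → (3,2) → (3,3) → (3,4) → (3,5).

yes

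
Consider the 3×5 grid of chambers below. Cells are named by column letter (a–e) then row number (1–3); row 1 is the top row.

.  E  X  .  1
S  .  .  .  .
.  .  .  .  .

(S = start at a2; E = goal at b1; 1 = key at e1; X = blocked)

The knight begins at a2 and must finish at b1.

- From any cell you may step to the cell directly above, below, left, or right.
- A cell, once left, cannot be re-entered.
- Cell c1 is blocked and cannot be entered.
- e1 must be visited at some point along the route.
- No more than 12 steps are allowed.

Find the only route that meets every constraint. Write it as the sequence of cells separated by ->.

a2 -> a3 -> b3 -> c3 -> d3 -> e3 -> e2 -> e1 -> d1 -> d2 -> c2 -> b2 -> b1

The budget equals the shortest possible length, so every move has to be on a shortest route through the required cells.
Route from a2: down 1 to a3, right 4 to e3, up 2 to e1, left 1 to d1, down 1 to d2, left 2 to b2, up 1 to b1 — 12 moves in all.
Check: all required cells visited; 12 ≤ 12 moves.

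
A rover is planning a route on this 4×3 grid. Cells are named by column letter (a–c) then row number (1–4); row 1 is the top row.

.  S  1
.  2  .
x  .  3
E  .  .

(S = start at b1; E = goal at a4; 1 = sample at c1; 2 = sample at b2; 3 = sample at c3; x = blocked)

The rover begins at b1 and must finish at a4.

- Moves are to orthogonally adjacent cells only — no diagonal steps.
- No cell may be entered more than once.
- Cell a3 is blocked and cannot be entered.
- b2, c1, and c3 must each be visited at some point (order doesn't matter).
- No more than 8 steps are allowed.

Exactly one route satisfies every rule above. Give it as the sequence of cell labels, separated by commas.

b1, c1, c2, b2, b3, c3, c4, b4, a4

Any route must reach b2, c1, and c3 and still end at a4 within 8 moves, so the order of the required stops is forced.
Route from b1: right 1 to c1, down 1 to c2, left 1 to b2, down 1 to b3, right 1 to c3, down 1 to c4, left 2 to a4 — 8 moves in all.
Check: all required cells visited; 8 ≤ 8 moves.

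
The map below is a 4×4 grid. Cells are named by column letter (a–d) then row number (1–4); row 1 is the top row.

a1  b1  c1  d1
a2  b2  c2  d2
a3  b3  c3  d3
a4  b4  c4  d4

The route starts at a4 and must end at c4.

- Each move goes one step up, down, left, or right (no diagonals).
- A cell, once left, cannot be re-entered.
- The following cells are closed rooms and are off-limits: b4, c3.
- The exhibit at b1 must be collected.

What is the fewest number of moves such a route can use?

Any route passes through b1 somewhere between a4 and c4. Summing Manhattan distances along the two legs (a4 → b1 → c4) gives a lower bound of 4 + 4 = 8 moves.
That bound ignores the blocked cells. Measuring each leg by the fewest moves that actually steer around them (a4→b1: 4; b1→c4: 6) raises the lower bound to 10.
A route of 10 moves exists: a4 → a3 → a2 → a1 → b1 → b2 → c2 → d2 → d3 → d4 → c4.
Since 10 matches that lower bound, it is optimal.

10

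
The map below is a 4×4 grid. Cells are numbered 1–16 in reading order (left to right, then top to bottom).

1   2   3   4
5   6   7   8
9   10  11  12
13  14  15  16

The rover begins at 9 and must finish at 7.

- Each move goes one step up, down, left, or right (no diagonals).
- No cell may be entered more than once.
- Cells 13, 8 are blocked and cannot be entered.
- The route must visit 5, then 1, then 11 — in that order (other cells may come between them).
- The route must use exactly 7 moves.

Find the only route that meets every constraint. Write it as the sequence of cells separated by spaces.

The waypoints must appear in the order 5, 1, 11, with no cell reused.
Route from 9: up 2 to 1, right 1 to 2, down 2 to 10, right 1 to 11, up 1 to 7 — 7 moves in all.
Check: order respected (5 at step 1, 1 at step 2, 11 at step 6); 7 moves as required.

9 5 1 2 6 10 11 7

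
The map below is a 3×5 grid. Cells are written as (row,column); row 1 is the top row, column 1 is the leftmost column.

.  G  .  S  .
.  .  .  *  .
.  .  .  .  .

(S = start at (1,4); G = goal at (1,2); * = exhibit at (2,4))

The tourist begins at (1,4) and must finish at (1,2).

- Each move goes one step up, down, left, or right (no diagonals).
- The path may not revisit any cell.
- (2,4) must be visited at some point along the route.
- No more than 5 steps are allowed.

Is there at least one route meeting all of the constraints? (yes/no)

One route that works: (1,4) → (2,4) → (2,3) → (1,3) → (1,2).

yes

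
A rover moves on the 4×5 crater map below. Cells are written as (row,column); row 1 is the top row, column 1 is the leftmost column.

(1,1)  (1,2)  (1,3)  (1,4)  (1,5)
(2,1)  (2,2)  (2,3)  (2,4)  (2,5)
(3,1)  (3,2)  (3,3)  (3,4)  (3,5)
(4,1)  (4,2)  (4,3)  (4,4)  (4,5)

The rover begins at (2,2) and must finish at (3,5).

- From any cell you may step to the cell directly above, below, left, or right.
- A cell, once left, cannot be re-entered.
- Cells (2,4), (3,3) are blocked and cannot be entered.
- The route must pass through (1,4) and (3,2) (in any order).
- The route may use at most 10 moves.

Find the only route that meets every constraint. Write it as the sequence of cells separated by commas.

(2,2), (3,2), (3,1), (2,1), (1,1), (1,2), (1,3), (1,4), (1,5), (2,5), (3,5)

The 10-move cap with required stops at (1,4), (3,2) leaves no slack for detours.
Route from (2,2): down 1 to (3,2), left 1 to (3,1), up 2 to (1,1), right 4 to (1,5), down 2 to (3,5) — 10 moves in all.
Check: all required cells visited; 10 ≤ 10 moves.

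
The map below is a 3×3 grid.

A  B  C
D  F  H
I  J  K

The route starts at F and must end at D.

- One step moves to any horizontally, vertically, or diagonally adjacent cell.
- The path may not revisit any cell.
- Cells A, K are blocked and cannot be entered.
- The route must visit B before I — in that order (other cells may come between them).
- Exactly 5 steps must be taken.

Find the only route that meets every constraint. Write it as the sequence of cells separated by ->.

The waypoints must appear in the order B, I, with no cell reused.
Route from F: up 1 to B, down-right 1 to H, down-left 1 to J, left 1 to I, up 1 to D — 5 moves in all.
Check: order respected (B at step 1, I at step 4); 5 moves as required.

F -> B -> H -> J -> I -> D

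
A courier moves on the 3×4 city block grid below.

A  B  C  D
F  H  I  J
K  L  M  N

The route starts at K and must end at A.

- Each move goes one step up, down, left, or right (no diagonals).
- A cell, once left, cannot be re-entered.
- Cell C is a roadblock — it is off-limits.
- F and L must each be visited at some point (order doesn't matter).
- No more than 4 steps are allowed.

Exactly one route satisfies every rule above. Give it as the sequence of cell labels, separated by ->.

The 4-move cap with required stops at F, L leaves no slack for detours.
Route from K: right 1 to L, up 1 to H, left 1 to F, up 1 to A — 4 moves in all.
Check: all required cells visited; 4 ≤ 4 moves.

K -> L -> H -> F -> A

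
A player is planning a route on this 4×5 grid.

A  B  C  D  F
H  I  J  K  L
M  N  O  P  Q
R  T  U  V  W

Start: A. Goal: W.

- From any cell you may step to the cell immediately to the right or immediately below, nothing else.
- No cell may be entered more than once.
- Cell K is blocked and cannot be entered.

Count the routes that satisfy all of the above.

23

A right/down-only route from A to W makes exactly 3 down-moves and 4 right-moves in some order.
With no other constraints that would be C(7,3) = 35 routes.
Subtract routes through each blocked cell (inclusion–exclusion for overlaps): − through K: 12 → 23.
That gives 23 routes.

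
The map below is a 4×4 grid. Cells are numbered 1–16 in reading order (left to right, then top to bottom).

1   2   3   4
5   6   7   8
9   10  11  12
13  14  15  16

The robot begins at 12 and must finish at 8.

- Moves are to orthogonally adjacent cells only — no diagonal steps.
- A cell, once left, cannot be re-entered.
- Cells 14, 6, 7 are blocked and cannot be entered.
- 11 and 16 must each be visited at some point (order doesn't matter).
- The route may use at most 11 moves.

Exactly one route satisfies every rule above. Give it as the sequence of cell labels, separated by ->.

The 11-move cap with required stops at 11, 16 leaves no slack for detours.
Route from 12: down 1 to 16, left 1 to 15, up 1 to 11, left 2 to 9, up 2 to 1, right 3 to 4, down 1 to 8 — 11 moves in all.
Check: all required cells visited; 11 ≤ 11 moves.

12 -> 16 -> 15 -> 11 -> 10 -> 9 -> 5 -> 1 -> 2 -> 3 -> 4 -> 8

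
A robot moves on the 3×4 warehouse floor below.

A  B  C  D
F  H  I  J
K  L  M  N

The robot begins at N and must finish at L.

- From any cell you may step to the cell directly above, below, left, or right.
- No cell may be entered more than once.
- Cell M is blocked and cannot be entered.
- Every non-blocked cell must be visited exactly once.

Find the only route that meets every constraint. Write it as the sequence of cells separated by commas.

Need to visit all 11 open cells exactly once, starting at N and ending at L.
Cell K has only two open neighbours (F and L), so the path must pass straight through it: one of those is the cell it's entered from and the other is where it exits.
Route from N: up 2 to D, left 1 to C, down 1 to I, left 1 to H, up 1 to B, left 1 to A, down 2 to K, right 1 to L — 10 moves in all.
Check: all 11 open cells covered.

N, J, D, C, I, H, B, A, F, K, L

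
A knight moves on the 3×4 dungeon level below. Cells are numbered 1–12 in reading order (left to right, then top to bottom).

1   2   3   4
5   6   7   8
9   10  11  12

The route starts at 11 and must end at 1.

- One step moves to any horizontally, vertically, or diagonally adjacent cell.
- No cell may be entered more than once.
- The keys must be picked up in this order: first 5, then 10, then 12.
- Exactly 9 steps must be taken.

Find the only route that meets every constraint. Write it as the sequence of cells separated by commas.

11, 6, 5, 10, 7, 12, 8, 3, 2, 1

The waypoints must appear in the order 5, 10, 12, with no cell reused.
Route from 11: up-left to 6, left to 5, down-right to 10, up-right to 7, down-right to 12, up to 8, up-left to 3, 2× left (reaching 1) — 9 moves in all.
Check: order respected (5 at step 2, 10 at step 3, 12 at step 5); 9 moves as required.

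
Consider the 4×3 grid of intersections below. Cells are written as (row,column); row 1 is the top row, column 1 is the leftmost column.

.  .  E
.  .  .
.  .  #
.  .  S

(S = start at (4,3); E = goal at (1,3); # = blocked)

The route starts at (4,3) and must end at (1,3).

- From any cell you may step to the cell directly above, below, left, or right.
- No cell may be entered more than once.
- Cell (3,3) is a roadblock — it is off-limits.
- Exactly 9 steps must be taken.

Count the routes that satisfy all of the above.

3

Need simple routes of exactly 9 moves from (4,3) to (1,3) (Manhattan distance 3, so 3 moves are spent on a detour and 3 undoing it).
Enumerating: (4,3) (4,2) (3,2) (3,1) (2,1) (1,1) (1,2) (2,2) (2,3) (1,3) | (4,3) (4,2) (4,1) (3,1) (2,1) (1,1) (1,2) (2,2) (2,3) (1,3) | (4,3) (4,2) (4,1) (3,1) (3,2) (2,2) (2,1) (1,1) (1,2) (1,3).
That gives 3 routes.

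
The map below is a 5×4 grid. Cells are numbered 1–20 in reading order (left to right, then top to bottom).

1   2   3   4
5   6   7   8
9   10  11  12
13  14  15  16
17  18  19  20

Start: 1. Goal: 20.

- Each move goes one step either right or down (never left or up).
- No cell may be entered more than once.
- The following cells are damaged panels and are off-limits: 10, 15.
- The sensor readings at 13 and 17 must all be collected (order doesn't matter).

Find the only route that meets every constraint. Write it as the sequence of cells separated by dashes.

1 - 5 - 9 - 13 - 17 - 18 - 19 - 20

Moves only go right or down, so the column and row indices never decrease.
Route from 1: down 4 to 17, right 3 to 20 — 7 moves in all.
Check: all required cells visited.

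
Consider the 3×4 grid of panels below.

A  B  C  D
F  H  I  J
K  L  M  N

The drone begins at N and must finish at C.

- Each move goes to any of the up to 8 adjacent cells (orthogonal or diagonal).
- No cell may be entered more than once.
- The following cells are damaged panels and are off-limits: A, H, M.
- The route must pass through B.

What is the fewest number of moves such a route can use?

3

Any route passes through B somewhere between N and C. Summing Chebyshev distances along the two legs (N → B → C) gives a lower bound of 2 + 1 = 3 moves.
A route of 3 moves achieves this: N → I → B → C.
Since 3 matches the lower bound, it is optimal.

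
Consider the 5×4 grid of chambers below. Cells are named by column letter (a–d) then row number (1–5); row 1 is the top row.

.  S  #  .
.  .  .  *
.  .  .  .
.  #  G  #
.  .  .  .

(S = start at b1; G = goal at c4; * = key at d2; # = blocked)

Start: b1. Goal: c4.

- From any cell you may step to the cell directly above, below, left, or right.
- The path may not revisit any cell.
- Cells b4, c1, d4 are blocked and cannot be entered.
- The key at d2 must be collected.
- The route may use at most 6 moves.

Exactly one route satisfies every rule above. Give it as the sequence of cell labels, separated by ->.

b1 -> b2 -> c2 -> d2 -> d3 -> c3 -> c4

The budget equals the shortest possible length, so every move has to be on a shortest route through the required cells.
Route from b1: down to b2, 2× right (reaching d2), down to d3, left to c3, down to c4 — 6 moves in all.
Check: all required cells visited; 6 ≤ 6 moves.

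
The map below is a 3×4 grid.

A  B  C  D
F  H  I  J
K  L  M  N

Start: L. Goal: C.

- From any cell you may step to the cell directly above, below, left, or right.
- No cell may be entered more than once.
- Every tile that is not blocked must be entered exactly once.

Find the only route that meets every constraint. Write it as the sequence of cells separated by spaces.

L K F A B H I M N J D C

Need to visit all 12 open cells exactly once, starting at L and ending at C.
Cell N has only two open neighbours (J and M), so the path must pass straight through it: one of those is the cell it's entered from and the other is where it exits.
Route from L: left to K, 2× up (reaching A), right to B, down to H, right to I, down to M, right to N, 2× up (reaching D), left to C — 11 moves in all.
Check: all 12 open cells covered.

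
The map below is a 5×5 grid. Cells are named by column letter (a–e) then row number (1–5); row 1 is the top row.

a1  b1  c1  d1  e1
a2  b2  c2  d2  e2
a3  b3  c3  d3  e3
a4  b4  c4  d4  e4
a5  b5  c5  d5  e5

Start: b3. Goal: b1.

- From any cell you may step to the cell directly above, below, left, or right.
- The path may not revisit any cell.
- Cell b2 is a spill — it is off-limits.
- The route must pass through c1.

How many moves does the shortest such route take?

Any route passes through c1 somewhere between b3 and b1. Summing Manhattan distances along the two legs (b3 → c1 → b1) gives a lower bound of 3 + 1 = 4 moves.
A route of 4 moves achieves this: b3 → c3 → c2 → c1 → b1.
Since 4 matches the lower bound, it is optimal.

4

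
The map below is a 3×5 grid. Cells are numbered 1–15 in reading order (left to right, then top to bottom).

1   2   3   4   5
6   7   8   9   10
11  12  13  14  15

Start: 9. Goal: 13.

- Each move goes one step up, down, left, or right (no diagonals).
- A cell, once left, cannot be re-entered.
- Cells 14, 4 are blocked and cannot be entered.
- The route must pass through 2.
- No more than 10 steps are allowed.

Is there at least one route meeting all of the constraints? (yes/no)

yes

One route that works: 9 → 8 → 3 → 2 → 7 → 12 → 13.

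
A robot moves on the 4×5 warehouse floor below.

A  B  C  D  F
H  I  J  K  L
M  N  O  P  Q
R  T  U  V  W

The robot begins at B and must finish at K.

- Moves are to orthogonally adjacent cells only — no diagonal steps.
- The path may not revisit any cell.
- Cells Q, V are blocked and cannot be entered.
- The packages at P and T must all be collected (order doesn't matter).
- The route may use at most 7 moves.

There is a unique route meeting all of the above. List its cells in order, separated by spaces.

B I N T U O P K

Any route must reach P and T and still end at K within 7 moves, so the order of the required stops is forced.
Route from B: 3× down (reaching T), right to U, up to O, right to P, up to K — 7 moves in all.
Check: all required cells visited; 7 ≤ 7 moves.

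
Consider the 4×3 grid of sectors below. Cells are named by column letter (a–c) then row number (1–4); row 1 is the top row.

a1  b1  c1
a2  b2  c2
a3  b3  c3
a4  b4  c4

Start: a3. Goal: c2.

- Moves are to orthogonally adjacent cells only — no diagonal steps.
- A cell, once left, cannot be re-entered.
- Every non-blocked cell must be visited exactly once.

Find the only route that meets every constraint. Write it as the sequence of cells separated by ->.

a3 -> a4 -> b4 -> c4 -> c3 -> b3 -> b2 -> a2 -> a1 -> b1 -> c1 -> c2

Need to visit all 12 open cells exactly once, starting at a3 and ending at c2.
Cell c1 has only two open neighbours (c2 and b1), so the path must pass straight through it: one of those is the cell it's entered from and the other is where it exits.
Route from a3: down 1 to a4, right 2 to c4, up 1 to c3, left 1 to b3, up 1 to b2, left 1 to a2, up 1 to a1, right 2 to c1, down 1 to c2 — 11 moves in all.
Check: all 12 open cells covered.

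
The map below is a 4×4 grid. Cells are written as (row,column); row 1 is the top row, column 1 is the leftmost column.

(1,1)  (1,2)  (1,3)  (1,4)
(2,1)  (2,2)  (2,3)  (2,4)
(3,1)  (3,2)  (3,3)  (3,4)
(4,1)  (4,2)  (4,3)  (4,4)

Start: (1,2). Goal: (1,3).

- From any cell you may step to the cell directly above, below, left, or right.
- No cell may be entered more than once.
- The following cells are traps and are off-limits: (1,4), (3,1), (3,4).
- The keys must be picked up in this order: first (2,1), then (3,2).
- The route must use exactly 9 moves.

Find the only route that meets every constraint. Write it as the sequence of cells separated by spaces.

(1,2) (1,1) (2,1) (2,2) (3,2) (4,2) (4,3) (3,3) (2,3) (1,3)

The waypoints must appear in the order (2,1), (3,2), with no cell reused.
Route from (1,2): left to (1,1), down to (2,1), right to (2,2), 2× down (reaching (4,2)), right to (4,3), 3× up (reaching (1,3)) — 9 moves in all.
Check: order respected ((2,1) at step 2, (3,2) at step 4); 9 moves as required.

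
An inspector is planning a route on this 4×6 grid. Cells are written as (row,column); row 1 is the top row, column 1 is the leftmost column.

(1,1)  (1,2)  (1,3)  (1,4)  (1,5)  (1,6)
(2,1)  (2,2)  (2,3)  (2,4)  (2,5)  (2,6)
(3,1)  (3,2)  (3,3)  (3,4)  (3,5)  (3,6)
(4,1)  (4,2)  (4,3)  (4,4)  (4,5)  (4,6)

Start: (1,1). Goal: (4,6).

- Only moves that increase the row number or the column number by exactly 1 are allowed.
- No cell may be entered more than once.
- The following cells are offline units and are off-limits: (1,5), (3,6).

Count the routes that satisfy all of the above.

A right/down-only route from (1,1) to (4,6) makes exactly 3 down-moves and 5 right-moves in some order.
With no other constraints that would be C(8,3) = 56 routes.
Subtract routes through each blocked cell (inclusion–exclusion for overlaps): − through (1,5): 4 − through (3,6): 21 + through (1,5)&(3,6): 3 → 34.
That gives 34 routes.

34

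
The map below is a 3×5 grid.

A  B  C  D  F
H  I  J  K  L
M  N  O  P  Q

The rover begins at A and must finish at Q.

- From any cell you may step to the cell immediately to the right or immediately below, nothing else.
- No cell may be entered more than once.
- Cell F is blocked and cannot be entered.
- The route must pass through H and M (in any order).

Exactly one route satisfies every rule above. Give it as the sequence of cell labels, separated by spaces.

A H M N O P Q

Moves only go right or down, so the column and row indices never decrease.
Route from A: down 2 to M, right 4 to Q — 6 moves in all.
Check: all required cells visited.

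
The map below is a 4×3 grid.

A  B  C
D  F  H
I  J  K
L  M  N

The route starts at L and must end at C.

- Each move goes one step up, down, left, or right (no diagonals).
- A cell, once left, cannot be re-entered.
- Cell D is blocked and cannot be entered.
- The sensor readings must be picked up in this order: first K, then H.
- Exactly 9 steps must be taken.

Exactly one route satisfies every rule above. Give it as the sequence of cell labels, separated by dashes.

L - I - J - M - N - K - H - F - B - C

The waypoints must appear in the order K, H, with no cell reused.
Route from L: up 1 to I, right 1 to J, down 1 to M, right 1 to N, up 2 to H, left 1 to F, up 1 to B, right 1 to C — 9 moves in all.
Check: order respected (K at step 5, H at step 6); 9 moves as required.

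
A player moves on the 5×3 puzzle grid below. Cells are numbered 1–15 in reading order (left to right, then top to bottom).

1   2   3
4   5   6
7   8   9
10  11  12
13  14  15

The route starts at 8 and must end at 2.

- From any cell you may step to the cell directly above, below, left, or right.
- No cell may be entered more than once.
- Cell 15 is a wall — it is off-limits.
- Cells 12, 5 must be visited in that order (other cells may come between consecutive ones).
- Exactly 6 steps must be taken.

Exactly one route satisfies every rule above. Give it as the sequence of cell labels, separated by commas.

The waypoints must appear in the order 12, 5, with no cell reused.
Route from 8: down to 11, right to 12, 2× up (reaching 6), left to 5, up to 2 — 6 moves in all.
Check: order respected (12 at step 2, 5 at step 5); 6 moves as required.

8, 11, 12, 9, 6, 5, 2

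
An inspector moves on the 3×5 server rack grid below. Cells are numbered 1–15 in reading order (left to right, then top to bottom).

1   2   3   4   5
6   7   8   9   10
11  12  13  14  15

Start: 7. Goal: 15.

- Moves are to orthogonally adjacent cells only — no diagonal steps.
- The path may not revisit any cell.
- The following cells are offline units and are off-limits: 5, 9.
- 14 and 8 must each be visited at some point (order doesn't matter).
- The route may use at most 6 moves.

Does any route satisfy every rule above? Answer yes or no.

yes

One route that works: 7 → 8 → 13 → 14 → 15.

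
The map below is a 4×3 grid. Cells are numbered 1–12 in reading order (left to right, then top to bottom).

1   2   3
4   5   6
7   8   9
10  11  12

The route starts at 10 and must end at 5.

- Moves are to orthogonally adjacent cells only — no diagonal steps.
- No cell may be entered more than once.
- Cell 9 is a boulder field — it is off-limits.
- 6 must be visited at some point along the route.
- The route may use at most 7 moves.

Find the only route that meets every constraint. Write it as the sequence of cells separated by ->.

10 -> 7 -> 4 -> 1 -> 2 -> 3 -> 6 -> 5

The 7-move cap with required stops at 6 leaves no slack for detours.
Route from 10: 3× up (reaching 1), 2× right (reaching 3), down to 6, left to 5 — 7 moves in all.
Check: all required cells visited; 7 ≤ 7 moves.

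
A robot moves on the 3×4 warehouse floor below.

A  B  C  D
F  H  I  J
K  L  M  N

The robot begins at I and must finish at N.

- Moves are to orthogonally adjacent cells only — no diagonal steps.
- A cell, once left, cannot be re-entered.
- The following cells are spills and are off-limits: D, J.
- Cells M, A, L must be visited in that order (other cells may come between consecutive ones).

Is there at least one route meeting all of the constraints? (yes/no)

no

Ignoring the required order, 3 revisit-free routes from I to N pass through all of M, A, and L; the waypoint orders that occur are A → L → M (3) — never M → A → L.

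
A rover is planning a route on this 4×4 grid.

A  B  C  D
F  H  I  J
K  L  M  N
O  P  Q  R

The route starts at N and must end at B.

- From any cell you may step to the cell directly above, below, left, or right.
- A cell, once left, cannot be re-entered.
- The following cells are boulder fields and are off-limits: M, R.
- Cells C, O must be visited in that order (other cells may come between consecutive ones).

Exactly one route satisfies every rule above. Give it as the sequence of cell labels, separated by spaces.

N J D C I H L P O K F A B

The waypoints must appear in the order C, O, with no cell reused.
Route from N: up 2 to D, left 1 to C, down 1 to I, left 1 to H, down 2 to P, left 1 to O, up 3 to A, right 1 to B — 12 moves in all.
Check: order respected (C at step 3, O at step 8).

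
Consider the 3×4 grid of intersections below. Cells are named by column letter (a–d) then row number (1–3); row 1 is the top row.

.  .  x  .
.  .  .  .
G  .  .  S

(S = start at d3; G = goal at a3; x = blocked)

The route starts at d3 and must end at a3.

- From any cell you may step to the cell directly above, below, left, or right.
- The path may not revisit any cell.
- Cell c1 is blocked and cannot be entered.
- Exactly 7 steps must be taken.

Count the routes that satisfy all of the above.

Need simple routes of exactly 7 moves from d3 to a3 (Manhattan distance 3, so 2 moves are spent on a detour and 2 undoing it).
Enumerating: d3 d2 c2 c3 b3 b2 a2 a3 | d3 d2 c2 b2 b1 a1 a2 a3 | d3 c3 c2 b2 b1 a1 a2 a3 | d3 c3 b3 b2 b1 a1 a2 a3.
That gives 4 routes.

4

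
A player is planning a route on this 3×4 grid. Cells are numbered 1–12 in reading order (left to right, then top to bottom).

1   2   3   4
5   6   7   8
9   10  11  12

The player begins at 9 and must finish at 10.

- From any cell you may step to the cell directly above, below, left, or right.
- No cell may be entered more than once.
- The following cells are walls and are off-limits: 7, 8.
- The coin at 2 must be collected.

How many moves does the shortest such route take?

5

Any route passes through 2 somewhere between 9 and 10. Summing Manhattan distances along the two legs (9 → 2 → 10) gives a lower bound of 3 + 2 = 5 moves.
A route of 5 moves achieves this: 9 → 5 → 1 → 2 → 6 → 10.
Since 5 matches the lower bound, it is optimal.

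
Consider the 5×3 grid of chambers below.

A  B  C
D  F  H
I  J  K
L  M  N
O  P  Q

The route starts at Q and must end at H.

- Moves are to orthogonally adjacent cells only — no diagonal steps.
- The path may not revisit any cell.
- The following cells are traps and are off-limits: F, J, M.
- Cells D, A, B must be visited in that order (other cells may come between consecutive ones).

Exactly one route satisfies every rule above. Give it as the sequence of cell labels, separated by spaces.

The waypoints must appear in the order D, A, B, with no cell reused.
Route from Q: 2× left (reaching O), 4× up (reaching A), 2× right (reaching C), down to H — 9 moves in all.
Check: order respected (D at step 5, A at step 6, B at step 7).

Q P O L I D A B C H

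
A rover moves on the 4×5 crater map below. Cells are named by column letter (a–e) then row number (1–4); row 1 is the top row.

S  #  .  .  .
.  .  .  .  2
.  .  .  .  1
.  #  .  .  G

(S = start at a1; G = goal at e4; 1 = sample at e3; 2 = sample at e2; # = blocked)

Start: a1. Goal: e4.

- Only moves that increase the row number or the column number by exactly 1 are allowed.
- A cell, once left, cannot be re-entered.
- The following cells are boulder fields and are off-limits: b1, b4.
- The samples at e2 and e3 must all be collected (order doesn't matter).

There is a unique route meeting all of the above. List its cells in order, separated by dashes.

a1 - a2 - b2 - c2 - d2 - e2 - e3 - e4

Moves only go right or down, so the column and row indices never decrease.
Route from a1: down 1 to a2, right 4 to e2, down 2 to e4 — 7 moves in all.
Check: all required cells visited.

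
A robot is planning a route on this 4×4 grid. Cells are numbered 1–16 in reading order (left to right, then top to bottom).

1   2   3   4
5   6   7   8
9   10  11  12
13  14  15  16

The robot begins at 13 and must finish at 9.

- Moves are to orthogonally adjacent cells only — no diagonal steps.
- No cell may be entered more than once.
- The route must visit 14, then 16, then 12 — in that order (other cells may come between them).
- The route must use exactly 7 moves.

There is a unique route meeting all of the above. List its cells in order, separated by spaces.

13 14 15 16 12 11 10 9

The waypoints must appear in the order 14, 16, 12, with no cell reused.
Route from 13: right 3 to 16, up 1 to 12, left 3 to 9 — 7 moves in all.
Check: order respected (14 at step 1, 16 at step 3, 12 at step 4); 7 moves as required.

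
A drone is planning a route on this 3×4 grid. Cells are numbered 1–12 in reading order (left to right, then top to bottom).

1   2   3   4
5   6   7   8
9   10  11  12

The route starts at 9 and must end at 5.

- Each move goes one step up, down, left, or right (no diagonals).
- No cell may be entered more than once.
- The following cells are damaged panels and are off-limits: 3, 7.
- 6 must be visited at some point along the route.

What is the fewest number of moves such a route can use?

3

Any route passes through 6 somewhere between 9 and 5. Summing Manhattan distances along the two legs (9 → 6 → 5) gives a lower bound of 2 + 1 = 3 moves.
A route of 3 moves achieves this: 9 → 10 → 6 → 5.
Since 3 matches the lower bound, it is optimal.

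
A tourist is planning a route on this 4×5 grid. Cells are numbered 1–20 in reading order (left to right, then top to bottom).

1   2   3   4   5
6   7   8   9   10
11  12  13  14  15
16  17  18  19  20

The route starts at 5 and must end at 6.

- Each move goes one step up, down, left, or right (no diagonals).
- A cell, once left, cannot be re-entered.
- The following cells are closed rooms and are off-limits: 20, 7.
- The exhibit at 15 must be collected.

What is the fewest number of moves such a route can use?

7

Any route passes through 15 somewhere between 5 and 6. Summing Manhattan distances along the two legs (5 → 15 → 6) gives a lower bound of 2 + 5 = 7 moves.
A route of 7 moves achieves this: 5 → 10 → 15 → 14 → 13 → 12 → 11 → 6.
Since 7 matches the lower bound, it is optimal.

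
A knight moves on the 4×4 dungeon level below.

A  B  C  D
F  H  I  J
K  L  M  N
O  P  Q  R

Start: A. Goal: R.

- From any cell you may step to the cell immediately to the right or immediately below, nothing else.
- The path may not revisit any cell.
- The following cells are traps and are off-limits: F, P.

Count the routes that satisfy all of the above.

A right/down-only route from A to R makes exactly 3 down-moves and 3 right-moves in some order.
With no other constraints that would be C(6,3) = 20 routes.
Subtract routes through each blocked cell (inclusion–exclusion for overlaps): − through F: 10 − through P: 4 + through F&P: 3 → 9.
That gives 9 routes.

9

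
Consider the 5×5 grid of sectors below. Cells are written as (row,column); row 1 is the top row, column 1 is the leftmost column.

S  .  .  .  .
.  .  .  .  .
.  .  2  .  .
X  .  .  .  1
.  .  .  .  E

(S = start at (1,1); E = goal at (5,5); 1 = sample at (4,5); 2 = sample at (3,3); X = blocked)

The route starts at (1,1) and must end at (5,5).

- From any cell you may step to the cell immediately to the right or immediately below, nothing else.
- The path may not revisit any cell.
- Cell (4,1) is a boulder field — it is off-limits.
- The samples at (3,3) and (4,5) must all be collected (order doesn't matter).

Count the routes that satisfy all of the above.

A right/down-only route from (1,1) to (5,5) makes exactly 4 down-moves and 4 right-moves in some order.
With no other constraints that would be C(8,4) = 70 routes.
A monotone route can only reach the required cells in the order (3,3), (4,5), so split there and multiply the segment counts (each segment already excludes blocked cells): (1,1)→(3,3): 6; (3,3)→(4,5): 3; (4,5)→(5,5): 1; product = 18.
That gives 18 routes.

18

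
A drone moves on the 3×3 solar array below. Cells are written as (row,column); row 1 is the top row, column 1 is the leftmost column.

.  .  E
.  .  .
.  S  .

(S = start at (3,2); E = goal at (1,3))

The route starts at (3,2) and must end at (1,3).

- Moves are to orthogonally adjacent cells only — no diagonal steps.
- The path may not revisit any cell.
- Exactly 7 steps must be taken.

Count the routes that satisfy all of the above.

Need simple routes of exactly 7 moves from (3,2) to (1,3) (Manhattan distance 3, so 2 moves are spent on a detour and 2 undoing it).
Enumerating: (3,2) (3,1) (2,1) (1,1) (1,2) (2,2) (2,3) (1,3) | (3,2) (3,3) (2,3) (2,2) (2,1) (1,1) (1,2) (1,3).
That gives 2 routes.

2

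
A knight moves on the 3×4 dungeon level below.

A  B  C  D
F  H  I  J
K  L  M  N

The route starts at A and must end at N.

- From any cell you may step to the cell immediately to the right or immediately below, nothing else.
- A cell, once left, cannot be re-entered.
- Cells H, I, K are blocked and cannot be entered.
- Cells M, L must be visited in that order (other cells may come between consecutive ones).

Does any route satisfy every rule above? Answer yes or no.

no

L lies to the left of M, so going from M to L would need a leftward move — but moves only go right/down, so M cannot be visited before L.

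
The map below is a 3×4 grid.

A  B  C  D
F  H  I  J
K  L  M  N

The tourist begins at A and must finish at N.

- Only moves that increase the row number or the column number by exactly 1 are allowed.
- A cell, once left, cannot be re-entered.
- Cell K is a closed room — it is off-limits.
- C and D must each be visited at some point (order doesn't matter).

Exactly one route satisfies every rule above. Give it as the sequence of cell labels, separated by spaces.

Moves only go right or down, so the column and row indices never decrease.
Route from A: right 3 to D, down 2 to N — 5 moves in all.
Check: all required cells visited.

A B C D J N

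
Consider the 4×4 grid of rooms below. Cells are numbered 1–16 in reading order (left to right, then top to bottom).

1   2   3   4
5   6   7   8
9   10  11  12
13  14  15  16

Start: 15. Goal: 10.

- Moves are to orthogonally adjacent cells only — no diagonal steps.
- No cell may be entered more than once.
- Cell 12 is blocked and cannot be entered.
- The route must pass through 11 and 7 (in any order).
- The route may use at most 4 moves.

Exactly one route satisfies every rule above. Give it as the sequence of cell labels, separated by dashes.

The budget equals the shortest possible length, so every move has to be on a shortest route through the required cells.
Route from 15: 2× up (reaching 7), left to 6, down to 10 — 4 moves in all.
Check: all required cells visited; 4 ≤ 4 moves.

15 - 11 - 7 - 6 - 10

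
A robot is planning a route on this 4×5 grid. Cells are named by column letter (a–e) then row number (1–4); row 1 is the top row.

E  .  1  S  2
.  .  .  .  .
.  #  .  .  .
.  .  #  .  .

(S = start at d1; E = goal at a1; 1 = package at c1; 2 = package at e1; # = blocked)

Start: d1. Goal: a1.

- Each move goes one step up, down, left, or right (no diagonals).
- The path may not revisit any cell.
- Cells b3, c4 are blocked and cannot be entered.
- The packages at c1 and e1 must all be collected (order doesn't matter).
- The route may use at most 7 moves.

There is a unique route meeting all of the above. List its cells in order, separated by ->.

The 7-move cap with required stops at c1, e1 leaves no slack for detours.
Route from d1: right to e1, down to e2, 2× left (reaching c2), up to c1, 2× left (reaching a1) — 7 moves in all.
Check: all required cells visited; 7 ≤ 7 moves.

d1 -> e1 -> e2 -> d2 -> c2 -> c1 -> b1 -> a1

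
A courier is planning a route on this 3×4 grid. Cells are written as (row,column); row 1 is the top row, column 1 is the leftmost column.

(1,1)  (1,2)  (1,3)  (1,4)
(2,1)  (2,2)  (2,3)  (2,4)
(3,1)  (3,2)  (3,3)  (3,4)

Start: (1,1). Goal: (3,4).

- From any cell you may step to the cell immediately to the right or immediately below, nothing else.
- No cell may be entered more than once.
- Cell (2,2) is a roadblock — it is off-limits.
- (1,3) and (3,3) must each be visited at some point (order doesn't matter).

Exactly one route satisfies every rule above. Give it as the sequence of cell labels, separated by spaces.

(1,1) (1,2) (1,3) (2,3) (3,3) (3,4)

Moves only go right or down, so the column and row indices never decrease.
Route from (1,1): 2× right (reaching (1,3)), 2× down (reaching (3,3)), right to (3,4) — 5 moves in all.
Check: all required cells visited.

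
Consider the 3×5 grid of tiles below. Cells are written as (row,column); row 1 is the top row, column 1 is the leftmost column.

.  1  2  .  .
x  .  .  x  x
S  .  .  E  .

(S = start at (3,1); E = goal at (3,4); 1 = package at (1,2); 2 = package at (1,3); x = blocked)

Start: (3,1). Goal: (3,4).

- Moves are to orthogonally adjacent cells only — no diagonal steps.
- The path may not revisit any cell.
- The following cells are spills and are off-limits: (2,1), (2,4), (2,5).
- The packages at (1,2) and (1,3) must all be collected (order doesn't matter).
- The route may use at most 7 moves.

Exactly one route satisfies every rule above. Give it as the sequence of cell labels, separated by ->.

The 7-move cap with required stops at (1,2), (1,3) leaves no slack for detours.
Route from (3,1): right to (3,2), 2× up (reaching (1,2)), right to (1,3), 2× down (reaching (3,3)), right to (3,4) — 7 moves in all.
Check: all required cells visited; 7 ≤ 7 moves.

(3,1) -> (3,2) -> (2,2) -> (1,2) -> (1,3) -> (2,3) -> (3,3) -> (3,4)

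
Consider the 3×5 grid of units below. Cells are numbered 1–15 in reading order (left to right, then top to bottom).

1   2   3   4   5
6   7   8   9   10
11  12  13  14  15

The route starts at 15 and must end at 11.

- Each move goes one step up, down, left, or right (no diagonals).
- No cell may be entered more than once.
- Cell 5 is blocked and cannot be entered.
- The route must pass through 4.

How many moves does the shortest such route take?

8

Any route passes through 4 somewhere between 15 and 11. Summing Manhattan distances along the two legs (15 → 4 → 11) gives a lower bound of 3 + 5 = 8 moves.
A route of 8 moves achieves this: 15 → 10 → 9 → 4 → 3 → 8 → 13 → 12 → 11.
Since 8 matches the lower bound, it is optimal.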